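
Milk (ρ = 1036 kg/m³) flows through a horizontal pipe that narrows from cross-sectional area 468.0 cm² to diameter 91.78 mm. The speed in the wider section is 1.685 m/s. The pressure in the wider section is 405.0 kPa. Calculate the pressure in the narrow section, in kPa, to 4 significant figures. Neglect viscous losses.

Mass conservation (A₁v₁ = A₂v₂) gives v₂ = 1.685 × 468.0/66.16 = 11.92 m/s.
Bernoulli (h₁ = h₂): P₁ − P₂ = ½ρ(v₂² − v₁²).
P₂ = P₁ − ½ρ(v₂² − v₁²) = 405000 − ½·1036·(11.92² − 1.685²) = 405000 − 72120 = 332900 Pa.

332.9 kPa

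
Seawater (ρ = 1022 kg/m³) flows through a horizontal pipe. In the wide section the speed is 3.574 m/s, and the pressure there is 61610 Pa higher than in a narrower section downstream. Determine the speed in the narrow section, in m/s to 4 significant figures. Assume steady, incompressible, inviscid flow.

With h₁ = h₂, rearranging Bernoulli gives v₂ = √(v₁² + 2ΔP/ρ).
v₂ = √(3.574² + 2·61610/1022) = √(12.77 + 120.6) = 11.55 m/s.

v₂ ≈ 11.55 m/s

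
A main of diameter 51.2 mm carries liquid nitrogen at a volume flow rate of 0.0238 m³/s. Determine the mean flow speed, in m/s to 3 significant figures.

v ≈ 11.6 m/s

Q = 0.0238 m³/s = 0.0238 m³/s.
v = Q/A = 0.0238 / 0.00206 = 11.6 m/s.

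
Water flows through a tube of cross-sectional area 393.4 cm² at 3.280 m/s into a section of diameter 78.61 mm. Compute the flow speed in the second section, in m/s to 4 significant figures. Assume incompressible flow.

v₂ ≈ 26.59 m/s

The volume flow rate is constant, so v₂ = (A₁/A₂)v₁ = (393.4/48.53)·3.280 = 26.59 m/s.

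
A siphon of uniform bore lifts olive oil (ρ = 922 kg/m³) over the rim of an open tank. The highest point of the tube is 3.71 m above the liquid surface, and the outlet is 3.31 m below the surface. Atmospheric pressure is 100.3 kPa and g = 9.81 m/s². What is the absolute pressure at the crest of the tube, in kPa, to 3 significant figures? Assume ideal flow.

P_top = 36.8 kPa

From the surface to the outlet (both open to atmosphere, surface at rest): v = √(2g·h_out) = √(2·9.81·3.31) = 8.06 m/s.
Continuity keeps v the same throughout the tube; from surface to crest, P_atm + 0 = P_top + ½ρv² + ρg·h_top.
P_top = 100300 − ½·922·8.06² − 922·9.81·3.71 = 36800 Pa.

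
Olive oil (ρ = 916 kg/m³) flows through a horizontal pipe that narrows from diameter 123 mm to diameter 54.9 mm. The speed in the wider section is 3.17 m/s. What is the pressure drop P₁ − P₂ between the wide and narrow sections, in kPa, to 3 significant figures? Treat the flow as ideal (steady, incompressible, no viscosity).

The volume flow rate is constant, so v₂ = (A₁/A₂)v₁ = (119/23.7)·3.17 = 15.9 m/s.
Bernoulli (h₁ = h₂): P₁ − P₂ = ½ρ(v₂² − v₁²).
P₁ − P₂ = ½·916·(15.9² − 3.17²) = ½·916·243 = 111000 Pa.

ΔP = 111 kPa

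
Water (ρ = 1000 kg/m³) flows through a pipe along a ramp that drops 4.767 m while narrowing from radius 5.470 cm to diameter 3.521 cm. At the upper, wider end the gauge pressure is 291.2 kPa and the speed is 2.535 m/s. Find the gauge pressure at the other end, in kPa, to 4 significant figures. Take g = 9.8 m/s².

By continuity, v₂ = v₁·A₁/A₂ = 2.535·(94.00/9.737) = 24.47 m/s.
Applying Bernoulli between the two ends and solving for P₂: P₂ = P₁ + ½ρ(v₁² − v₂²) − ρgΔh.
P₂ = 291200 + ½·1000·(2.535² − 24.47²) − 1000·9.8·(−4.767) = 291200 + (-296200) − (-46720) = 41680 Pa.

41.68 kPa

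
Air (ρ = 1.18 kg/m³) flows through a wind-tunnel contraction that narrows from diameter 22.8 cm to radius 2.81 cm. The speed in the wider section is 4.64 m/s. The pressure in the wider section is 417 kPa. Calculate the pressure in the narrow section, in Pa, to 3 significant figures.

P₂ = 414000 Pa

Continuity gives A₁v₁ = A₂v₂, so v₂ = (408 cm²)/(24.8 cm²) × 4.64 m/s = 76.4 m/s.
Along the horizontal streamline, P + ½ρv² is constant.
P₂ = P₁ − ½ρ(v₂² − v₁²) = 417000 − ½·1.18·(76.4² − 4.64²) = 417000 − 3430 = 414000 Pa.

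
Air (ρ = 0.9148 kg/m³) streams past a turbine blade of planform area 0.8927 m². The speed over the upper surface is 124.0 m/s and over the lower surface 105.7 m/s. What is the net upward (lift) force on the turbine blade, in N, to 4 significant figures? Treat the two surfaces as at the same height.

The faster flow above has the lower pressure; Bernoulli (same height) gives ΔP = ½ρ(v_up² − v_low²).
ΔP = ½·0.9148·(124.0² − 105.7²) = 1923 Pa.
Lift = ΔP · A = 1923 × 0.8927 = 1716 N.

F ≈ 1716 N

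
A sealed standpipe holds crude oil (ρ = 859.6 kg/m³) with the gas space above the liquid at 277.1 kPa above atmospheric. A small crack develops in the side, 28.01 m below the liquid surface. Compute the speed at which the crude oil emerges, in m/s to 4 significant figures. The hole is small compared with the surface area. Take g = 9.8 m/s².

v ≈ 34.55 m/s

Take point 1 at the surface (v₁ ≈ 0) and point 2 at the hole (at atmospheric pressure). Bernoulli: P₁ + ρg h = P_atm + ½ρv₂².
With P₁ − P_atm = 277100 Pa, v₂ = √(2gh + 2ΔP/ρ) = √(2·9.8·28.01 + 2·277100/859.6) = 34.55 m/s.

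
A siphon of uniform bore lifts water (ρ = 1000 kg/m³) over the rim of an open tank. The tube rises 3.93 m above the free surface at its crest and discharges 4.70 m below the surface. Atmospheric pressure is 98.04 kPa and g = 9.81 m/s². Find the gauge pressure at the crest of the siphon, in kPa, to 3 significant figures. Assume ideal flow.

From the surface to the outlet (both open to atmosphere, surface at rest): v = √(2g·h_out) = √(2·9.81·4.70) = 9.60 m/s.
Continuity keeps v the same throughout the tube; from surface to crest, P_atm + 0 = P_top + ½ρv² + ρg·h_top.
P_top = 98040 − ½·1000·9.60² − 1000·9.81·3.93 = 13400 Pa. So P_gauge = P_top − P_atm = -84700 Pa.

P_gauge ≈ -84.7 kPa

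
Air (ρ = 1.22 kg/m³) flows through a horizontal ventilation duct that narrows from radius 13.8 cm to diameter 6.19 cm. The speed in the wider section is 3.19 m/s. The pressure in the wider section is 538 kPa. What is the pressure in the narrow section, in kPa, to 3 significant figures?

Continuity gives A₁v₁ = A₂v₂, so v₂ = (598 cm²)/(30.1 cm²) × 3.19 m/s = 63.4 m/s.
With no height change, Bernoulli's equation is P₁ + ½ρv₁² = P₂ + ½ρv₂².
P₂ = P₁ − ½ρ(v₂² − v₁²) = 538000 − ½·1.22·(63.4² − 3.19²) = 538000 − 2450 = 536000 Pa.

P₂ ≈ 536 kPa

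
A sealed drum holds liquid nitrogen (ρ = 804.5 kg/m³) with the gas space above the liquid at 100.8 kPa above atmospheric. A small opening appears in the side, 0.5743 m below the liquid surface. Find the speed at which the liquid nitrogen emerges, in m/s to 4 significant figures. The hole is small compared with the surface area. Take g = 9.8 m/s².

v = 16.18 m/s

Take point 1 at the surface (v₁ ≈ 0) and point 2 at the hole (at atmospheric pressure). Bernoulli: P₁ + ρg h = P_atm + ½ρv₂².
With P₁ − P_atm = 100800 Pa, v₂ = √(2gh + 2ΔP/ρ) = √(2·9.8·0.5743 + 2·100800/804.5) = 16.18 m/s.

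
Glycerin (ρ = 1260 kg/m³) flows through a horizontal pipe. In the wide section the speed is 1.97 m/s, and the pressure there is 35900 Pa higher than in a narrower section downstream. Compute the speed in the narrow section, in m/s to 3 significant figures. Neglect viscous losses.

v₂ ≈ 7.80 m/s

Along the level pipe P + ½ρv² is conserved, hence v₂² = v₁² + 2(P₁ − P₂)/ρ.
v₂ = √(1.97² + 2·35900/1260) = √(3.88 + 57.0) = 7.80 m/s.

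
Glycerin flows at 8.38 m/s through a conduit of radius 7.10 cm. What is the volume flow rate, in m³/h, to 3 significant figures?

Q = A·v = 0.0158 m² × 8.38 m/s = 0.133 m³/s.
Converting: 0.133 m³/s × 3600 = 478 m³/h.

Q = 478 m³/h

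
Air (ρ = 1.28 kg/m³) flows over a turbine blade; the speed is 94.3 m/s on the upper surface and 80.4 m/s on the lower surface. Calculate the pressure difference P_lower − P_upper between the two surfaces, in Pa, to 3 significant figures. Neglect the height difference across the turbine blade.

Bernoulli (same height): P_lower − P_upper = ½ρ(v_upper² − v_lower²).
ΔP = ½·1.28·(94.3² − 80.4²) = 1550 Pa.

1550 Pa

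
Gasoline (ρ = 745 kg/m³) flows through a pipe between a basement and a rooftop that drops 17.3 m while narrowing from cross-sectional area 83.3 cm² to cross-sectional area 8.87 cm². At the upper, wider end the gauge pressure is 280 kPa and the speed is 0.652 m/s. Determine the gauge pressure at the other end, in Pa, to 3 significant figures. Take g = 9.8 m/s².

P₂ ≈ 392000 Pa

Mass conservation (A₁v₁ = A₂v₂) gives v₂ = 0.652 × 83.3/8.87 = 6.12 m/s.
Energy conservation along the streamline gives P₂ = P₁ − ½ρ(v₂² − v₁²) − ρg(h₂ − h₁).
P₂ = 280000 + ½·745·(0.652² − 6.12²) − 745·9.8·(−17.3) = 280000 + (-13800) − (-126000) = 392000 Pa.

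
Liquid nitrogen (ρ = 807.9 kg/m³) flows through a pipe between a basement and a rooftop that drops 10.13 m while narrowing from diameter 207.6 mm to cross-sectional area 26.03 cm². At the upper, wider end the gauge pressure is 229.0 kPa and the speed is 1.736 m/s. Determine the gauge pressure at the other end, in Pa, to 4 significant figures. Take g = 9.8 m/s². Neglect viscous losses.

By continuity, v₂ = v₁·A₁/A₂ = 1.736·(338.5/26.03) = 22.57 m/s.
Energy conservation along the streamline gives P₂ = P₁ − ½ρ(v₂² − v₁²) − ρg(h₂ − h₁).
P₂ = 229000 + ½·807.9·(1.736² − 22.57²) − 807.9·9.8·(−10.13) = 229000 + (-204600) − (-80200) = 104600 Pa.

P₂ ≈ 104600 Pa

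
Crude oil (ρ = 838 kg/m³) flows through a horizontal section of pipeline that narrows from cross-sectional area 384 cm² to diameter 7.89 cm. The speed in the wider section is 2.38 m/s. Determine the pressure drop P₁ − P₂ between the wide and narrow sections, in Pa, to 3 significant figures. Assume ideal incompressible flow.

144000 Pa

The volume flow rate is constant, so v₂ = (A₁/A₂)v₁ = (384/48.9)·2.38 = 18.7 m/s.
The pipe is horizontal, so Bernoulli reduces to P₁ + ½ρv₁² = P₂ + ½ρv₂².
P₁ − P₂ = ½·838·(18.7² − 2.38²) = ½·838·344 = 144000 Pa.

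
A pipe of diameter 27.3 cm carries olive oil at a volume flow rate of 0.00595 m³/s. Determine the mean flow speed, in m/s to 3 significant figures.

v ≈ 0.102 m/s

Q = 0.00595 m³/s = 0.00595 m³/s.
v = Q/A = 0.00595 / 0.0585 = 0.102 m/s.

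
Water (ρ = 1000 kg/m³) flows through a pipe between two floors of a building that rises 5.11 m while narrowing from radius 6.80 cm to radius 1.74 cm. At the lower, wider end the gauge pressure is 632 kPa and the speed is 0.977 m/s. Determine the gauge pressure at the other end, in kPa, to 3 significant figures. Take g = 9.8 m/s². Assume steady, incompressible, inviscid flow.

471 kPa

The volume flow rate is constant, so v₂ = (A₁/A₂)v₁ = (145/9.51)·0.977 = 14.9 m/s.
Applying Bernoulli between the two ends and solving for P₂: P₂ = P₁ + ½ρ(v₁² − v₂²) − ρgΔh.
P₂ = 632000 + ½·1000·(0.977² − 14.9²) − 1000·9.8·(+5.11) = 632000 + (-111000) − (50100) = 471000 Pa.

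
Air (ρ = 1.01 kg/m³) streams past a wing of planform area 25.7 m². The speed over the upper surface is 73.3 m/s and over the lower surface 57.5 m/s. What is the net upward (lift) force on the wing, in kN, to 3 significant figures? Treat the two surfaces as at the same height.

F = 26.8 kN

From P + ½ρv² = const at equal height, P_low − P_up = ½ρ(v_up² − v_low²).
ΔP = ½·1.01·(73.3² − 57.5²) = 1040 Pa.
Lift = ΔP · A = 1040 × 25.7 = 26800 N.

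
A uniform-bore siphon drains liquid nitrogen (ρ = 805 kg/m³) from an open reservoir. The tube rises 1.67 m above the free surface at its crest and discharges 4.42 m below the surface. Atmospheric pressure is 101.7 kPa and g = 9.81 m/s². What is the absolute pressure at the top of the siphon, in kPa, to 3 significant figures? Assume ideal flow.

P_top = 53.6 kPa

From the surface to the outlet (both open to atmosphere, surface at rest): v = √(2g·h_out) = √(2·9.81·4.42) = 9.31 m/s.
The bore is uniform, so the speed at the crest is the same v. Bernoulli surface→crest: P_atm = P_top + ½ρv² + ρg·h_top.
P_top = 101700 − ½·805·9.31² − 805·9.81·1.67 = 53600 Pa.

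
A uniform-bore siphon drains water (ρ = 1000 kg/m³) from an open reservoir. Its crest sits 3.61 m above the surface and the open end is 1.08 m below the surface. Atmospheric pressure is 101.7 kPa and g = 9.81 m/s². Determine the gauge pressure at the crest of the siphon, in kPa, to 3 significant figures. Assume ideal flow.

The outlet speed comes from Torricelli: v = √(2g·1.08) = 4.60 m/s.
With constant cross-section the crest speed equals v; applying Bernoulli from the surface up to the crest, P_top = P_atm − ½ρv² − ρg·h_top.
P_top = 101700 − ½·1000·4.60² − 1000·9.81·3.61 = 55700 Pa. So P_gauge = P_top − P_atm = -46000 Pa.

P_gauge = -46.0 kPa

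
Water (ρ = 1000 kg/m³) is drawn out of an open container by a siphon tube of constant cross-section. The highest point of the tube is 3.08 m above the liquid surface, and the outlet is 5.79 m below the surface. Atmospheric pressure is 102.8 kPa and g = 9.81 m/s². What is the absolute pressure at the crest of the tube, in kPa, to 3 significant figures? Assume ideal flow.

P_top ≈ 15.8 kPa

Bernoulli surface→outlet gives ½v² = g·h_out, so v = √(2·9.81·5.79) = 10.7 m/s.
With constant cross-section the crest speed equals v; applying Bernoulli from the surface up to the crest, P_top = P_atm − ½ρv² − ρg·h_top.
P_top = 102800 − ½·1000·10.7² − 1000·9.81·3.08 = 15800 Pa.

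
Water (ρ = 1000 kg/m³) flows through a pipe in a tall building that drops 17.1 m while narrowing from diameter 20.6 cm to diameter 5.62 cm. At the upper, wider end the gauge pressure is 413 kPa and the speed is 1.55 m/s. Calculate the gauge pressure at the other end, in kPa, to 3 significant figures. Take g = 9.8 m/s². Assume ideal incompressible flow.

P₂ = 365 kPa

The volume flow rate is constant, so v₂ = (A₁/A₂)v₁ = (333/24.8)·1.55 = 20.8 m/s.
Bernoulli: P₁ + ½ρv₁² + ρg h₁ = P₂ + ½ρv₂² + ρg h₂, so P₂ = P₁ + ½ρ(v₁² − v₂²) − ρg(h₂ − h₁).
P₂ = 413000 + ½·1000·(1.55² − 20.8²) − 1000·9.8·(−17.1) = 413000 + (-216000) − (-168000) = 365000 Pa.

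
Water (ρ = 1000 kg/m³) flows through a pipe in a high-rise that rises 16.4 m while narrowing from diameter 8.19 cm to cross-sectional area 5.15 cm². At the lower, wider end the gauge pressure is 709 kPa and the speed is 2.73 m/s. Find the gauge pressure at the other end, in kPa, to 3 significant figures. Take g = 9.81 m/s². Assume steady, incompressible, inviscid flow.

By continuity, v₂ = v₁·A₁/A₂ = 2.73·(52.7/5.15) = 27.9 m/s.
Energy conservation along the streamline gives P₂ = P₁ − ½ρ(v₂² − v₁²) − ρg(h₂ − h₁).
P₂ = 709000 + ½·1000·(2.73² − 27.9²) − 1000·9.81·(+16.4) = 709000 + (-386000) − (161000) = 162000 Pa.

P₂ ≈ 162 kPa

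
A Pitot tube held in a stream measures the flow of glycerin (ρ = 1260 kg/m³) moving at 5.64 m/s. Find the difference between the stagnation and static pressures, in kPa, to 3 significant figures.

20.0 kPa

Bernoulli between the free stream and the stagnation point: ½ρv² = P_stag − P_static.
ΔP = ½·1260·5.64² = 20000 Pa.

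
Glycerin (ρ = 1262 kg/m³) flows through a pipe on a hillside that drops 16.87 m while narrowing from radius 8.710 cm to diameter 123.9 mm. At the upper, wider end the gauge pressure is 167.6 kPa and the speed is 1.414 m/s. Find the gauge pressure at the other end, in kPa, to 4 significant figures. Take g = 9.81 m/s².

P₂ = 372.8 kPa

Mass conservation (A₁v₁ = A₂v₂) gives v₂ = 1.414 × 238.3/120.6 = 2.795 m/s.
Energy conservation along the streamline gives P₂ = P₁ − ½ρ(v₂² − v₁²) − ρg(h₂ − h₁).
P₂ = 167600 + ½·1262·(1.414² − 2.795²) − 1262·9.81·(−16.87) = 167600 + (-3668) − (-208900) = 372800 Pa.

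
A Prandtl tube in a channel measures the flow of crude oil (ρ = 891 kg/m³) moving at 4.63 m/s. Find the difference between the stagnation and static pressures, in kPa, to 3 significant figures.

ΔP ≈ 9.55 kPa

The dynamic pressure equals the rise in static pressure at the stagnation point: ΔP = ½ρv².
ΔP = ½·891·4.63² = 9550 Pa.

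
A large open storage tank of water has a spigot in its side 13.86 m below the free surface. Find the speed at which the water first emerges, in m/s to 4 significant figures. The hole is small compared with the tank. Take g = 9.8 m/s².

With the surface at rest and both surface and jet at atmospheric pressure, Bernoulli gives ρg h = ½ρv², so v = √(2gh) = √(2·9.8·13.86) = 16.48 m/s.

v = 16.48 m/s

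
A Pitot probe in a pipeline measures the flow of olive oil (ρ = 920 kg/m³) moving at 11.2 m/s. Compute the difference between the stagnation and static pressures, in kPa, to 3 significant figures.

At the stagnation point the flow is brought to rest, so Bernoulli gives P_stag − P_static = ½ρv².
ΔP = ½·920·11.2² = 57700 Pa.

ΔP ≈ 57.7 kPa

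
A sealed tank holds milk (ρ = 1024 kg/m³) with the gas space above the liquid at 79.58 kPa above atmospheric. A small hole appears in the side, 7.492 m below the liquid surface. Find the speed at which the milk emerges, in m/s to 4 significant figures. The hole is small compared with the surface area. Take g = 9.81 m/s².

17.39 m/s

Take point 1 at the surface (v₁ ≈ 0) and point 2 at the hole (at atmospheric pressure). Bernoulli: P₁ + ρg h = P_atm + ½ρv₂².
With P₁ − P_atm = 79580 Pa, v₂ = √(2gh + 2ΔP/ρ) = √(2·9.81·7.492 + 2·79580/1024) = 17.39 m/s.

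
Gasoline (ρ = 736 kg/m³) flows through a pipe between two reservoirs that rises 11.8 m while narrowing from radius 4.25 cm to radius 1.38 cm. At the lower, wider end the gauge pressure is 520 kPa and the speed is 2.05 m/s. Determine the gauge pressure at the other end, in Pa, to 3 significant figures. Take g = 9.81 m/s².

297000 Pa

The volume flow rate is constant, so v₂ = (A₁/A₂)v₁ = (56.7/5.98)·2.05 = 19.4 m/s.
Energy conservation along the streamline gives P₂ = P₁ − ½ρ(v₂² − v₁²) − ρg(h₂ − h₁).
P₂ = 520000 + ½·736·(2.05² − 19.4²) − 736·9.81·(+11.8) = 520000 + (-138000) − (85200) = 297000 Pa.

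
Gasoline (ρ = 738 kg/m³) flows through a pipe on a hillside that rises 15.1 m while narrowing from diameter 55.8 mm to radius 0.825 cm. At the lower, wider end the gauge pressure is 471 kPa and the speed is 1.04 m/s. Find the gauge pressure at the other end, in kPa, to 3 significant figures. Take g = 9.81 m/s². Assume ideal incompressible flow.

Continuity gives A₁v₁ = A₂v₂, so v₂ = (24.5 cm²)/(2.14 cm²) × 1.04 m/s = 11.9 m/s.
Bernoulli: P₁ + ½ρv₁² + ρg h₁ = P₂ + ½ρv₂² + ρg h₂, so P₂ = P₁ + ½ρ(v₁² − v₂²) − ρg(h₂ − h₁).
P₂ = 471000 + ½·738·(1.04² − 11.9²) − 738·9.81·(+15.1) = 471000 + (-51800) − (109000) = 310000 Pa.

P₂ ≈ 310 kPa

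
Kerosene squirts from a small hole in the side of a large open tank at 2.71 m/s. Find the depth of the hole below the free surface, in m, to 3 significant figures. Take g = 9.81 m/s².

For a small hole in a large open tank, ½v² = gh, giving h = v²/(2g).
h = 2.71²/(2·9.81) = 7.34/19.62 = 0.374 m.

h ≈ 0.374 m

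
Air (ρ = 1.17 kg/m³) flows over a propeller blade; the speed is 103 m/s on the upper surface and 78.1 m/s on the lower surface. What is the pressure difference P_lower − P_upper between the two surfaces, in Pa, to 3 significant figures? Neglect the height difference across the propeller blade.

With negligible Δh, P + ½ρv² is constant, so P_low − P_up = ½ρ(v_up² − v_low²).
ΔP = ½·1.17·(103² − 78.1²) = 2640 Pa.

ΔP ≈ 2640 Pa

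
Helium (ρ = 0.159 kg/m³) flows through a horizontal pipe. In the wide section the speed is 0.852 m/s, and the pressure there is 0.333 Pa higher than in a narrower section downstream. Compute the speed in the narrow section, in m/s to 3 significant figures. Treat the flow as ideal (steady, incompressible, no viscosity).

Along the level pipe P + ½ρv² is conserved, hence v₂² = v₁² + 2(P₁ − P₂)/ρ.
v₂ = √(0.852² + 2·0.333/0.159) = √(0.726 + 4.19) = 2.22 m/s.

v₂ ≈ 2.22 m/s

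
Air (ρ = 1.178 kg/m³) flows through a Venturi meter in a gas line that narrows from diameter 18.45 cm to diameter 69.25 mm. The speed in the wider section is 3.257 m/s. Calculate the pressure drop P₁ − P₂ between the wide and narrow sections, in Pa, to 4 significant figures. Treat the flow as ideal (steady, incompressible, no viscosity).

Mass conservation (A₁v₁ = A₂v₂) gives v₂ = 3.257 × 267.4/37.66 = 23.12 m/s.
With no height change, Bernoulli's equation is P₁ + ½ρv₁² = P₂ + ½ρv₂².
P₁ − P₂ = ½·1.178·(23.12² − 3.257²) = ½·1.178·523.9 = 308.6 Pa.

ΔP ≈ 308.6 Pa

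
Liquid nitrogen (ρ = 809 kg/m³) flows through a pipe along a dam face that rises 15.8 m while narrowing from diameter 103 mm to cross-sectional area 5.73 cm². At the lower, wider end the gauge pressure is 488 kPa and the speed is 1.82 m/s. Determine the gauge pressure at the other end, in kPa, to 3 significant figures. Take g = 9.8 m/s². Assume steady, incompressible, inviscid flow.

P₂ = 80.8 kPa

Continuity gives A₁v₁ = A₂v₂, so v₂ = (83.3 cm²)/(5.73 cm²) × 1.82 m/s = 26.5 m/s.
Applying Bernoulli between the two ends and solving for P₂: P₂ = P₁ + ½ρ(v₁² − v₂²) − ρgΔh.
P₂ = 488000 + ½·809·(1.82² − 26.5²) − 809·9.8·(+15.8) = 488000 + (-282000) − (125000) = 80800 Pa.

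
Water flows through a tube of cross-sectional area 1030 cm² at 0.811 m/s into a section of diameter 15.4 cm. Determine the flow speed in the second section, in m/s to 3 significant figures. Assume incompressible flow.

By continuity, v₂ = v₁·A₁/A₂ = 0.811·(1030/186) = 4.48 m/s.

v₂ = 4.48 m/s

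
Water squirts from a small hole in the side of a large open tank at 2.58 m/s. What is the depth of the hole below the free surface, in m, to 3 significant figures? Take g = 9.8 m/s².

For a small hole in a large open tank, ½v² = gh, giving h = v²/(2g).
h = 2.58²/(2·9.8) = 6.66/19.60 = 0.340 m.

h ≈ 0.340 m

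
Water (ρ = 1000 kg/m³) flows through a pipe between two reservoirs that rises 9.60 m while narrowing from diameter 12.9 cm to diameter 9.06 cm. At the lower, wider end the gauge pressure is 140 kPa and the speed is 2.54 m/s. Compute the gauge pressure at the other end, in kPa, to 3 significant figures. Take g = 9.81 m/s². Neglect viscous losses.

P₂ = 35.8 kPa

Continuity gives A₁v₁ = A₂v₂, so v₂ = (131 cm²)/(64.5 cm²) × 2.54 m/s = 5.15 m/s.
Energy conservation along the streamline gives P₂ = P₁ − ½ρ(v₂² − v₁²) − ρg(h₂ − h₁).
P₂ = 140000 + ½·1000·(2.54² − 5.15²) − 1000·9.81·(+9.60) = 140000 + (-10000) − (94200) = 35800 Pa.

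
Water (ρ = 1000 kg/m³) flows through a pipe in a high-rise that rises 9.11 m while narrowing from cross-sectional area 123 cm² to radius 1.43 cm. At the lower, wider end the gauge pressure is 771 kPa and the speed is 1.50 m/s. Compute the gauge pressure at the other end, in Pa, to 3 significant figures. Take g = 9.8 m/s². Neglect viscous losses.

By continuity, v₂ = v₁·A₁/A₂ = 1.50·(123/6.42) = 28.7 m/s.
Energy conservation along the streamline gives P₂ = P₁ − ½ρ(v₂² − v₁²) − ρg(h₂ − h₁).
P₂ = 771000 + ½·1000·(1.50² − 28.7²) − 1000·9.8·(+9.11) = 771000 + (-411000) − (89300) = 270000 Pa.

P₂ = 270000 Pa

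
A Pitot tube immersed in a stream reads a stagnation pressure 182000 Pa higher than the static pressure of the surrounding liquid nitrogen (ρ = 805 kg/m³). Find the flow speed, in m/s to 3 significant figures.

Bernoulli between the free stream and the stagnation point: ½ρv² = P_stag − P_static.
v = √(2ΔP/ρ) = √(2·182000/805) = 21.3 m/s.

21.3 m/s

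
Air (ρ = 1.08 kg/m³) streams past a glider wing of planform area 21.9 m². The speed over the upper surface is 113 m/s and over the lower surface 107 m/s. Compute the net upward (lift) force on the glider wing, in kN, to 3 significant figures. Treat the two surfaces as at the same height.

From P + ½ρv² = const at equal height, P_low − P_up = ½ρ(v_up² − v_low²).
ΔP = ½·1.08·(113² − 107²) = 713 Pa.
Lift = ΔP · A = 713 × 21.9 = 15600 N.

F = 15.6 kN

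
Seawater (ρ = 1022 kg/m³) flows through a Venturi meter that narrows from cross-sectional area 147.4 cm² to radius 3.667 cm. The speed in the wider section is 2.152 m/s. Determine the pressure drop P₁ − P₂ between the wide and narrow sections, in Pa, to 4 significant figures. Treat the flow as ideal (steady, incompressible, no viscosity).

ΔP ≈ 26440 Pa

Continuity gives A₁v₁ = A₂v₂, so v₂ = (147.4 cm²)/(42.24 cm²) × 2.152 m/s = 7.509 m/s.
The pipe is horizontal, so Bernoulli reduces to P₁ + ½ρv₁² = P₂ + ½ρv₂².
P₁ − P₂ = ½·1022·(7.509² − 2.152²) = ½·1022·51.75 = 26440 Pa.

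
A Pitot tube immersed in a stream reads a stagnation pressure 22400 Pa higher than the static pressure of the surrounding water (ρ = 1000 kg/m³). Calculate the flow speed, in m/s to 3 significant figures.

Bernoulli between the free stream and the stagnation point: ½ρv² = P_stag − P_static.
v = √(2ΔP/ρ) = √(2·22400/1000) = 6.69 m/s.

v ≈ 6.69 m/s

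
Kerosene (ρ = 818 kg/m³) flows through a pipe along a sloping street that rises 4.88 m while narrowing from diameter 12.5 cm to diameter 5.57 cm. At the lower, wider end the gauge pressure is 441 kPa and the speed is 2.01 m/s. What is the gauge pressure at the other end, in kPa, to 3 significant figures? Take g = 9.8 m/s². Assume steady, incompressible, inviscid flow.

P₂ ≈ 362 kPa

The volume flow rate is constant, so v₂ = (A₁/A₂)v₁ = (123/24.4)·2.01 = 10.1 m/s.
Bernoulli: P₁ + ½ρv₁² + ρg h₁ = P₂ + ½ρv₂² + ρg h₂, so P₂ = P₁ + ½ρ(v₁² − v₂²) − ρg(h₂ − h₁).
P₂ = 441000 + ½·818·(2.01² − 10.1²) − 818·9.8·(+4.88) = 441000 + (-40300) − (39100) = 362000 Pa.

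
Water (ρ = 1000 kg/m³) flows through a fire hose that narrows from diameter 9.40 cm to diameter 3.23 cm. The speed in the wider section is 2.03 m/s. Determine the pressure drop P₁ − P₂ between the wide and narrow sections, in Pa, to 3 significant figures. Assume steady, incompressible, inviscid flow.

By continuity, v₂ = v₁·A₁/A₂ = 2.03·(69.4/8.19) = 17.2 m/s.
Bernoulli (h₁ = h₂): P₁ − P₂ = ½ρ(v₂² − v₁²).
P₁ − P₂ = ½·1000·(17.2² − 2.03²) = ½·1000·291 = 146000 Pa.

146000 Pa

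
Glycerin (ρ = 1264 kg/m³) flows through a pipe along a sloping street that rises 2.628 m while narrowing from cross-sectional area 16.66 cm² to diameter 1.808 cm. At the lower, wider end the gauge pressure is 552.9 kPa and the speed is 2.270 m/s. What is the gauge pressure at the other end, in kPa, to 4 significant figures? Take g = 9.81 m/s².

P₂ = 386.4 kPa

By continuity, v₂ = v₁·A₁/A₂ = 2.270·(16.66/2.567) = 14.73 m/s.
Bernoulli: P₁ + ½ρv₁² + ρg h₁ = P₂ + ½ρv₂² + ρg h₂, so P₂ = P₁ + ½ρ(v₁² − v₂²) − ρg(h₂ − h₁).
P₂ = 552900 + ½·1264·(2.270² − 14.73²) − 1264·9.81·(+2.628) = 552900 + (-133900) − (32590) = 386400 Pa.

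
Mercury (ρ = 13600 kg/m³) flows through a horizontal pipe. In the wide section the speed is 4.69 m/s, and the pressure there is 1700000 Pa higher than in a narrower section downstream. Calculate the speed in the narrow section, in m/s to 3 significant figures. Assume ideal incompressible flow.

Along the level pipe P + ½ρv² is conserved, hence v₂² = v₁² + 2(P₁ − P₂)/ρ.
v₂ = √(4.69² + 2·1700000/13600) = √(22.0 + 250) = 16.5 m/s.

v₂ ≈ 16.5 m/s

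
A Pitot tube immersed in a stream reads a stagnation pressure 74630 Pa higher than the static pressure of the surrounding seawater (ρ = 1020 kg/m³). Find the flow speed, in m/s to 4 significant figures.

v = 12.10 m/s

At the stagnation point the flow is brought to rest, so Bernoulli gives P_stag − P_static = ½ρv².
v = √(2ΔP/ρ) = √(2·74630/1020) = 12.10 m/s.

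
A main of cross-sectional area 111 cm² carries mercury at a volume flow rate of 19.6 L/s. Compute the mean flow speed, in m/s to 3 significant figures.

Q = 19.6 L/s = 0.0196 m³/s.
v = Q/A = 0.0196 / 0.0111 = 1.77 m/s.

v ≈ 1.77 m/s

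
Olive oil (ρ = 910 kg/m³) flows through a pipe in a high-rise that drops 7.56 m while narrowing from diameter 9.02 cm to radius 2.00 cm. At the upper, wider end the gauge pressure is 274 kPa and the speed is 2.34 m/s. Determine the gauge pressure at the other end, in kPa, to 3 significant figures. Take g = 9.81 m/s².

Mass conservation (A₁v₁ = A₂v₂) gives v₂ = 2.34 × 63.9/12.6 = 11.9 m/s.
Applying Bernoulli between the two ends and solving for P₂: P₂ = P₁ + ½ρ(v₁² − v₂²) − ρgΔh.
P₂ = 274000 + ½·910·(2.34² − 11.9²) − 910·9.81·(−7.56) = 274000 + (-61900) − (-67500) = 280000 Pa.

P₂ ≈ 280 kPa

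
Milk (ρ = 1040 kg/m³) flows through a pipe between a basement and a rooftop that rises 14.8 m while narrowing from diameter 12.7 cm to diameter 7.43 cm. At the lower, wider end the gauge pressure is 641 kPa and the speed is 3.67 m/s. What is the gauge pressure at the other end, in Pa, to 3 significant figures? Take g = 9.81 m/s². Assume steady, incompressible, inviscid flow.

Continuity gives A₁v₁ = A₂v₂, so v₂ = (127 cm²)/(43.4 cm²) × 3.67 m/s = 10.7 m/s.
Bernoulli: P₁ + ½ρv₁² + ρg h₁ = P₂ + ½ρv₂² + ρg h₂, so P₂ = P₁ + ½ρ(v₁² − v₂²) − ρg(h₂ − h₁).
P₂ = 641000 + ½·1040·(3.67² − 10.7²) − 1040·9.81·(+14.8) = 641000 + (-52800) − (151000) = 437000 Pa.

P₂ ≈ 437000 Pa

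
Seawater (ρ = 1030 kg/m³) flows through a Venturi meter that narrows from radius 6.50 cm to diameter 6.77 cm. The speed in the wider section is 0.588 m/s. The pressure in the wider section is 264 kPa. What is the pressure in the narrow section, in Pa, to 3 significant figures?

P₂ ≈ 262000 Pa

By continuity, v₂ = v₁·A₁/A₂ = 0.588·(133/36.0) = 2.17 m/s.
Along the horizontal streamline, P + ½ρv² is constant.
P₂ = P₁ − ½ρ(v₂² − v₁²) = 264000 − ½·1030·(2.17² − 0.588²) = 264000 − 2240 = 262000 Pa.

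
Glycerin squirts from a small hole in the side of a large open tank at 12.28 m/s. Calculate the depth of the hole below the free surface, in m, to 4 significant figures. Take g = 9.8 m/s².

For a small hole in a large open tank, ½v² = gh, giving h = v²/(2g).
h = 12.28²/(2·9.8) = 150.8/19.60 = 7.694 m.

h = 7.694 m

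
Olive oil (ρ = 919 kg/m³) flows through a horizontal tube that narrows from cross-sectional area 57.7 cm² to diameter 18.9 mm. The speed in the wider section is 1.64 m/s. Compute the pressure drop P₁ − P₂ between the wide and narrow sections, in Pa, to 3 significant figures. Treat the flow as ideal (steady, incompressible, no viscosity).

522000 Pa

Continuity gives A₁v₁ = A₂v₂, so v₂ = (57.7 cm²)/(2.81 cm²) × 1.64 m/s = 33.7 m/s.
Along the horizontal streamline, P + ½ρv² is constant.
P₁ − P₂ = ½·919·(33.7² − 1.64²) = ½·919·1130 = 522000 Pa.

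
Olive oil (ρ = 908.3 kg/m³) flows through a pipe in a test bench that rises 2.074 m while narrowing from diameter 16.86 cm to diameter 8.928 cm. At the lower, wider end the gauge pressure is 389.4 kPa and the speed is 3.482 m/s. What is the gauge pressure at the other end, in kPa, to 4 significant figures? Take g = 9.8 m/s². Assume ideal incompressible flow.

306.4 kPa

Continuity gives A₁v₁ = A₂v₂, so v₂ = (223.3 cm²)/(62.60 cm²) × 3.482 m/s = 12.42 m/s.
Applying Bernoulli between the two ends and solving for P₂: P₂ = P₁ + ½ρ(v₁² − v₂²) − ρgΔh.
P₂ = 389400 + ½·908.3·(3.482² − 12.42²) − 908.3·9.8·(+2.074) = 389400 + (-64520) − (18460) = 306400 Pa.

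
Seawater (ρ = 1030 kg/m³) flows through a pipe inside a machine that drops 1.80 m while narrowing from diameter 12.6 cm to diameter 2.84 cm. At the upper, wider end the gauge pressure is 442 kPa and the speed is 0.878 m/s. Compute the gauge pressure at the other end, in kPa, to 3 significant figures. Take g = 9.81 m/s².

P₂ ≈ 307 kPa

Continuity gives A₁v₁ = A₂v₂, so v₂ = (125 cm²)/(6.33 cm²) × 0.878 m/s = 17.3 m/s.
Bernoulli: P₁ + ½ρv₁² + ρg h₁ = P₂ + ½ρv₂² + ρg h₂, so P₂ = P₁ + ½ρ(v₁² − v₂²) − ρg(h₂ − h₁).
P₂ = 442000 + ½·1030·(0.878² − 17.3²) − 1030·9.81·(−1.80) = 442000 + (-153000) − (-18200) = 307000 Pa.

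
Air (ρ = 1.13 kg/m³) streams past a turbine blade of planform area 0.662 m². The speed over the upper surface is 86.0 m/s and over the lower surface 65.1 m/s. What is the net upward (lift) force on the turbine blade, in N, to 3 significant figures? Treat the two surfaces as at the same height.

F ≈ 1180 N

With equal heights on the two surfaces, Bernoulli gives P_lower − P_upper = ½ρ(v_upper² − v_lower²).
ΔP = ½·1.13·(86.0² − 65.1²) = 1780 Pa.
Lift = ΔP · A = 1780 × 0.662 = 1180 N.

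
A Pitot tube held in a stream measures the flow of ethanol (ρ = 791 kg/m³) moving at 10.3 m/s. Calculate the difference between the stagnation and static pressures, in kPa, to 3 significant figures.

42.0 kPa

The dynamic pressure equals the rise in static pressure at the stagnation point: ΔP = ½ρv².
ΔP = ½·791·10.3² = 42000 Pa.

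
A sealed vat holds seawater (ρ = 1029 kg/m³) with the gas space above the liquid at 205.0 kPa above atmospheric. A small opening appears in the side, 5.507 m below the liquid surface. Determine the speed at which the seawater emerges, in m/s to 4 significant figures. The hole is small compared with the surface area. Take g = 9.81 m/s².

v ≈ 22.51 m/s

Take point 1 at the surface (v₁ ≈ 0) and point 2 at the hole (at atmospheric pressure). Bernoulli: P₁ + ρg h = P_atm + ½ρv₂².
With P₁ − P_atm = 205000 Pa, v₂ = √(2gh + 2ΔP/ρ) = √(2·9.81·5.507 + 2·205000/1029) = 22.51 m/s.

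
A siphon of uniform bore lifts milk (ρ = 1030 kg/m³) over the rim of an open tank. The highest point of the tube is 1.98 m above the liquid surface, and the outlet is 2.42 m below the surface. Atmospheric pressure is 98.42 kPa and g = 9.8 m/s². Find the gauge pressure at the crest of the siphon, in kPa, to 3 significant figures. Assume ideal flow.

Bernoulli surface→outlet gives ½v² = g·h_out, so v = √(2·9.8·2.42) = 6.89 m/s.
The bore is uniform, so the speed at the crest is the same v. Bernoulli surface→crest: P_atm = P_top + ½ρv² + ρg·h_top.
P_top = 98420 − ½·1030·6.89² − 1030·9.8·1.98 = 54000 Pa. So P_gauge = P_top − P_atm = -44400 Pa.

P_gauge ≈ -44.4 kPa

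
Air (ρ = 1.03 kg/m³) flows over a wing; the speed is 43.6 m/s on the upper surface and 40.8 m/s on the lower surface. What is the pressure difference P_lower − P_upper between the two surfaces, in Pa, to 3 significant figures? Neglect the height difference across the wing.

122 Pa

Bernoulli (same height): P_lower − P_upper = ½ρ(v_upper² − v_lower²).
ΔP = ½·1.03·(43.6² − 40.8²) = 122 Pa.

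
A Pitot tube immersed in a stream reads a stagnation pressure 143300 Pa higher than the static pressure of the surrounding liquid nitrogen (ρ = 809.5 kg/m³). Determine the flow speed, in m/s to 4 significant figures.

At the stagnation point the flow is brought to rest, so Bernoulli gives P_stag − P_static = ½ρv².
v = √(2ΔP/ρ) = √(2·143300/809.5) = 18.82 m/s.

v = 18.82 m/s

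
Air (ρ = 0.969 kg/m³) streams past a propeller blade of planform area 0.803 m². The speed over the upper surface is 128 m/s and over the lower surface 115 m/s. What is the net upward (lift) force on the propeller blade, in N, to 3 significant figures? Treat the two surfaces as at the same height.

F = 1230 N

The faster flow above has the lower pressure; Bernoulli (same height) gives ΔP = ½ρ(v_up² − v_low²).
ΔP = ½·0.969·(128² − 115²) = 1530 Pa.
Lift = ΔP · A = 1530 × 0.803 = 1230 N.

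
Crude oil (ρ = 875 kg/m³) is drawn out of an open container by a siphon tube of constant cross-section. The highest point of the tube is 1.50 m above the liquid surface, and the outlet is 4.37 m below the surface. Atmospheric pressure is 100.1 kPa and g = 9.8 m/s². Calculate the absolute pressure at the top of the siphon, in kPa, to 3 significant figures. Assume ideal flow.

From the surface to the outlet (both open to atmosphere, surface at rest): v = √(2g·h_out) = √(2·9.8·4.37) = 9.25 m/s.
The bore is uniform, so the speed at the crest is the same v. Bernoulli surface→crest: P_atm = P_top + ½ρv² + ρg·h_top.
P_top = 100100 − ½·875·9.25² − 875·9.8·1.50 = 49800 Pa.

49.8 kPa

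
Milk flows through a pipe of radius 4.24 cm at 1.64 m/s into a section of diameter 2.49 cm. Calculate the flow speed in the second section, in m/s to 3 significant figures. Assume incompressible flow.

v₂ ≈ 19.0 m/s

By continuity, v₂ = v₁·A₁/A₂ = 1.64·(56.5/4.87) = 19.0 m/s.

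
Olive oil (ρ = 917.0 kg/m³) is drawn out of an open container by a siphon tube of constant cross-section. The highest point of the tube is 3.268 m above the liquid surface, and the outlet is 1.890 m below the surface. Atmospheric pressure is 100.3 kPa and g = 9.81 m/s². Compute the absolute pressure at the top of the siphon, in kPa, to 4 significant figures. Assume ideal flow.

P_top ≈ 53.90 kPa

From the surface to the outlet (both open to atmosphere, surface at rest): v = √(2g·h_out) = √(2·9.81·1.890) = 6.089 m/s.
Continuity keeps v the same throughout the tube; from surface to crest, P_atm + 0 = P_top + ½ρv² + ρg·h_top.
P_top = 100300 − ½·917.0·6.089² − 917.0·9.81·3.268 = 53900 Pa.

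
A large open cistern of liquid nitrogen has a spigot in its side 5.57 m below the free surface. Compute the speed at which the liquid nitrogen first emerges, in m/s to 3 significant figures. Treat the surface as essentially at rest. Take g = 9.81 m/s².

v = 10.5 m/s

Bernoulli from surface to hole (P equal, v_surface ≈ 0): v = √(2gh) = √(2×9.81×5.57) = 10.5 m/s.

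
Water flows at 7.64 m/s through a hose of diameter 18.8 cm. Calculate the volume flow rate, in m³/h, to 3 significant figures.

Q = A·v = 0.0278 m² × 7.64 m/s = 0.212 m³/s.
Converting: 0.212 m³/s × 3600 = 763 m³/h.

Q ≈ 763 m³/h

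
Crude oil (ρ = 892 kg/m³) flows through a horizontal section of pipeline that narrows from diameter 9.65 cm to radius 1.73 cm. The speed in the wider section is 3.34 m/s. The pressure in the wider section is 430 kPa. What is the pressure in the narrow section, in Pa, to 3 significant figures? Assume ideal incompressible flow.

P₂ = 134000 Pa

By continuity, v₂ = v₁·A₁/A₂ = 3.34·(73.1/9.40) = 26.0 m/s.
Bernoulli (h₁ = h₂): P₁ − P₂ = ½ρ(v₂² − v₁²).
P₂ = P₁ − ½ρ(v₂² − v₁²) = 430000 − ½·892·(26.0² − 3.34²) = 430000 − 296000 = 134000 Pa.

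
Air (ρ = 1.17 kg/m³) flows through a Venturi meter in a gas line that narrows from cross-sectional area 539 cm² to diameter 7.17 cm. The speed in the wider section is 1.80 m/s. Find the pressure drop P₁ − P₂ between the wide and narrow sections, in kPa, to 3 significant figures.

ΔP ≈ 0.336 kPa

Continuity gives A₁v₁ = A₂v₂, so v₂ = (539 cm²)/(40.4 cm²) × 1.80 m/s = 24.0 m/s.
Along the horizontal streamline, P + ½ρv² is constant.
P₁ − P₂ = ½·1.17·(24.0² − 1.80²) = ½·1.17·574 = 336 Pa.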